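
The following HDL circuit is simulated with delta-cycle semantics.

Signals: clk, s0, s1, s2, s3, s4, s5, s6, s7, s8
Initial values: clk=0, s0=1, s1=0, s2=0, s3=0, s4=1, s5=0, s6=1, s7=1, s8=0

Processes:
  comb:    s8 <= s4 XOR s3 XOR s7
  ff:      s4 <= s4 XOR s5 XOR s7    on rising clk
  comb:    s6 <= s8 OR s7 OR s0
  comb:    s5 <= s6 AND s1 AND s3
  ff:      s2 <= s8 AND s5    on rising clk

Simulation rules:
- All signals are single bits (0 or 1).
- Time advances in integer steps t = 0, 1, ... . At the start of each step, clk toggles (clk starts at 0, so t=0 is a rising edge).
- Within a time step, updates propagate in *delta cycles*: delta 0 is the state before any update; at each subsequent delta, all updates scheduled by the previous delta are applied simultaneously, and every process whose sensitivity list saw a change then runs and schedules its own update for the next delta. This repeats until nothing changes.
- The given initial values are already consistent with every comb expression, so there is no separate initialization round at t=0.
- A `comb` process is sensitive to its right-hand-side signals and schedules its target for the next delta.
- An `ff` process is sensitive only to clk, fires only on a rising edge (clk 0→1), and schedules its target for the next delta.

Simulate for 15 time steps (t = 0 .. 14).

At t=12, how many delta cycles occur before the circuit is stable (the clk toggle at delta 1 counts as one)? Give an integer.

3

t0.Δ0 s0=1 s2=0 s8=0 s5=0 clk=0 s3=0 s7=1 s1=0 s6=1 s4=1
t0.Δ1 s0=1 s2=0 s8=0 s5=0 clk=1 s3=0 s7=1 s1=0 s6=1 s4=1
t0.Δ2 s0=1 s2=0 s8=0 s5=0 clk=1 s3=0 s7=1 s1=0 s6=1 s4=0
t0.Δ3 s0=1 s2=0 s8=1 s5=0 clk=1 s3=0 s7=1 s1=0 s6=1 s4=0
t1.Δ0 s0=1 s2=0 s8=1 s5=0 clk=1 s3=0 s7=1 s1=0 s6=1 s4=0
t1.Δ1 s0=1 s2=0 s8=1 s5=0 clk=0 s3=0 s7=1 s1=0 s6=1 s4=0
t2.Δ0 s0=1 s2=0 s8=1 s5=0 clk=0 s3=0 s7=1 s1=0 s6=1 s4=0
t2.Δ1 s0=1 s2=0 s8=1 s5=0 clk=1 s3=0 s7=1 s1=0 s6=1 s4=0
t2.Δ2 s0=1 s2=0 s8=1 s5=0 clk=1 s3=0 s7=1 s1=0 s6=1 s4=1
t2.Δ3 s0=1 s2=0 s8=0 s5=0 clk=1 s3=0 s7=1 s1=0 s6=1 s4=1
t3.Δ0 s0=1 s2=0 s8=0 s5=0 clk=1 s3=0 s7=1 s1=0 s6=1 s4=1
t3.Δ1 s0=1 s2=0 s8=0 s5=0 clk=0 s3=0 s7=1 s1=0 s6=1 s4=1
t4.Δ0 s0=1 s2=0 s8=0 s5=0 clk=0 s3=0 s7=1 s1=0 s6=1 s4=1
t4.Δ1 s0=1 s2=0 s8=0 s5=0 clk=1 s3=0 s7=1 s1=0 s6=1 s4=1
t4.Δ2 s0=1 s2=0 s8=0 s5=0 clk=1 s3=0 s7=1 s1=0 s6=1 s4=0
t4.Δ3 s0=1 s2=0 s8=1 s5=0 clk=1 s3=0 s7=1 s1=0 s6=1 s4=0
t5.Δ0 s0=1 s2=0 s8=1 s5=0 clk=1 s3=0 s7=1 s1=0 s6=1 s4=0
t5.Δ1 s0=1 s2=0 s8=1 s5=0 clk=0 s3=0 s7=1 s1=0 s6=1 s4=0
t6.Δ0 s0=1 s2=0 s8=1 s5=0 clk=0 s3=0 s7=1 s1=0 s6=1 s4=0
t6.Δ1 s0=1 s2=0 s8=1 s5=0 clk=1 s3=0 s7=1 s1=0 s6=1 s4=0
t6.Δ2 s0=1 s2=0 s8=1 s5=0 clk=1 s3=0 s7=1 s1=0 s6=1 s4=1
t6.Δ3 s0=1 s2=0 s8=0 s5=0 clk=1 s3=0 s7=1 s1=0 s6=1 s4=1
t7.Δ0 s0=1 s2=0 s8=0 s5=0 clk=1 s3=0 s7=1 s1=0 s6=1 s4=1
t7.Δ1 s0=1 s2=0 s8=0 s5=0 clk=0 s3=0 s7=1 s1=0 s6=1 s4=1
t8.Δ0 s0=1 s2=0 s8=0 s5=0 clk=0 s3=0 s7=1 s1=0 s6=1 s4=1
t8.Δ1 s0=1 s2=0 s8=0 s5=0 clk=1 s3=0 s7=1 s1=0 s6=1 s4=1
t8.Δ2 s0=1 s2=0 s8=0 s5=0 clk=1 s3=0 s7=1 s1=0 s6=1 s4=0
t8.Δ3 s0=1 s2=0 s8=1 s5=0 clk=1 s3=0 s7=1 s1=0 s6=1 s4=0
t9.Δ0 s0=1 s2=0 s8=1 s5=0 clk=1 s3=0 s7=1 s1=0 s6=1 s4=0
t9.Δ1 s0=1 s2=0 s8=1 s5=0 clk=0 s3=0 s7=1 s1=0 s6=1 s4=0
t10.Δ0 s0=1 s2=0 s8=1 s5=0 clk=0 s3=0 s7=1 s1=0 s6=1 s4=0
t10.Δ1 s0=1 s2=0 s8=1 s5=0 clk=1 s3=0 s7=1 s1=0 s6=1 s4=0
t10.Δ2 s0=1 s2=0 s8=1 s5=0 clk=1 s3=0 s7=1 s1=0 s6=1 s4=1
t10.Δ3 s0=1 s2=0 s8=0 s5=0 clk=1 s3=0 s7=1 s1=0 s6=1 s4=1
t11.Δ0 s0=1 s2=0 s8=0 s5=0 clk=1 s3=0 s7=1 s1=0 s6=1 s4=1
t11.Δ1 s0=1 s2=0 s8=0 s5=0 clk=0 s3=0 s7=1 s1=0 s6=1 s4=1
t12.Δ0 s0=1 s2=0 s8=0 s5=0 clk=0 s3=0 s7=1 s1=0 s6=1 s4=1
t12.Δ1 s0=1 s2=0 s8=0 s5=0 clk=1 s3=0 s7=1 s1=0 s6=1 s4=1
t12.Δ2 s0=1 s2=0 s8=0 s5=0 clk=1 s3=0 s7=1 s1=0 s6=1 s4=0
t12.Δ3 s0=1 s2=0 s8=1 s5=0 clk=1 s3=0 s7=1 s1=0 s6=1 s4=0
t13.Δ0 s0=1 s2=0 s8=1 s5=0 clk=1 s3=0 s7=1 s1=0 s6=1 s4=0
t13.Δ1 s0=1 s2=0 s8=1 s5=0 clk=0 s3=0 s7=1 s1=0 s6=1 s4=0
t14.Δ0 s0=1 s2=0 s8=1 s5=0 clk=0 s3=0 s7=1 s1=0 s6=1 s4=0
t14.Δ1 s0=1 s2=0 s8=1 s5=0 clk=1 s3=0 s7=1 s1=0 s6=1 s4=0
t14.Δ2 s0=1 s2=0 s8=1 s5=0 clk=1 s3=0 s7=1 s1=0 s6=1 s4=1
t14.Δ3 s0=1 s2=0 s8=0 s5=0 clk=1 s3=0 s7=1 s1=0 s6=1 s4=1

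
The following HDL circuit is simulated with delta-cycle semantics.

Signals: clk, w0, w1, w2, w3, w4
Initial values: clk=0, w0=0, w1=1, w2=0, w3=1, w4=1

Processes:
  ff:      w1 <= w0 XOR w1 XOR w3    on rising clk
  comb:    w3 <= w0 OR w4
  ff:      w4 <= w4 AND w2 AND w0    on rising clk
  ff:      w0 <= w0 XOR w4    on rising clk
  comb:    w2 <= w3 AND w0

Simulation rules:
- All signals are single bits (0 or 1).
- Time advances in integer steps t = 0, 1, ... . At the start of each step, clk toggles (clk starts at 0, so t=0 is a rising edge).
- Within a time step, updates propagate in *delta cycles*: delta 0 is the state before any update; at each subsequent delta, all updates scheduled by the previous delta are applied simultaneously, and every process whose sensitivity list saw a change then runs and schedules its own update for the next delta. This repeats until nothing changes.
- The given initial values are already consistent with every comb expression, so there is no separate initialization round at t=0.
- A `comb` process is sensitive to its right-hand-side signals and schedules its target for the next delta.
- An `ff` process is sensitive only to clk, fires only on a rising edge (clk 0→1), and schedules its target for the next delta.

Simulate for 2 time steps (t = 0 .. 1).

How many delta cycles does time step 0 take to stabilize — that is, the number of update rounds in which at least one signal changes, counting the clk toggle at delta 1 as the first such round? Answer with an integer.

[bits: w0,w4,clk,w1,w2,w3]
t=0: Δ0=010101 Δ1=011101 Δ2=101001 Δ3=101011 | 3Δ
t=1: Δ0=101011 Δ1=100011 | 1Δ

3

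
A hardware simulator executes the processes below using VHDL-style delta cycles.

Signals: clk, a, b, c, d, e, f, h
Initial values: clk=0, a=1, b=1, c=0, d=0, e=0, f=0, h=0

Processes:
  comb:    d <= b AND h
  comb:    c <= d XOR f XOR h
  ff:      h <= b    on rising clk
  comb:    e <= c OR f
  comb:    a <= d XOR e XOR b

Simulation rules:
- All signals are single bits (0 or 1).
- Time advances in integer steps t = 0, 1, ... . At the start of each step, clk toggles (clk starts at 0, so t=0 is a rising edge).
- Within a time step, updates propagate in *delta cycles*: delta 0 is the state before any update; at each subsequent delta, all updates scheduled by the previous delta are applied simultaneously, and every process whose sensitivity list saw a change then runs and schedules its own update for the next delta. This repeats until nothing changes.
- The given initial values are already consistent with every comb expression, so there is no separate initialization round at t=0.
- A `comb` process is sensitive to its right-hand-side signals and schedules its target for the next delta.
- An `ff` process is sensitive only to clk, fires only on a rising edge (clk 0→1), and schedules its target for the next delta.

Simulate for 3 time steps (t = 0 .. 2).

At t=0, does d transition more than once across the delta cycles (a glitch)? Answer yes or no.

t0.Δ0 e=0 b=1 f=0 c=0 d=0 clk=0 h=0 a=1
t0.Δ1 e=0 b=1 f=0 c=0 d=0 clk=1 h=0 a=1
t0.Δ2 e=0 b=1 f=0 c=0 d=0 clk=1 h=1 a=1
t0.Δ3 e=0 b=1 f=0 c=1 d=1 clk=1 h=1 a=1
t0.Δ4 e=1 b=1 f=0 c=0 d=1 clk=1 h=1 a=0
t0.Δ5 e=0 b=1 f=0 c=0 d=1 clk=1 h=1 a=1
t0.Δ6 e=0 b=1 f=0 c=0 d=1 clk=1 h=1 a=0
t1.Δ0 e=0 b=1 f=0 c=0 d=1 clk=1 h=1 a=0
t1.Δ1 e=0 b=1 f=0 c=0 d=1 clk=0 h=1 a=0
t2.Δ0 e=0 b=1 f=0 c=0 d=1 clk=0 h=1 a=0
t2.Δ1 e=0 b=1 f=0 c=0 d=1 clk=1 h=1 a=0

no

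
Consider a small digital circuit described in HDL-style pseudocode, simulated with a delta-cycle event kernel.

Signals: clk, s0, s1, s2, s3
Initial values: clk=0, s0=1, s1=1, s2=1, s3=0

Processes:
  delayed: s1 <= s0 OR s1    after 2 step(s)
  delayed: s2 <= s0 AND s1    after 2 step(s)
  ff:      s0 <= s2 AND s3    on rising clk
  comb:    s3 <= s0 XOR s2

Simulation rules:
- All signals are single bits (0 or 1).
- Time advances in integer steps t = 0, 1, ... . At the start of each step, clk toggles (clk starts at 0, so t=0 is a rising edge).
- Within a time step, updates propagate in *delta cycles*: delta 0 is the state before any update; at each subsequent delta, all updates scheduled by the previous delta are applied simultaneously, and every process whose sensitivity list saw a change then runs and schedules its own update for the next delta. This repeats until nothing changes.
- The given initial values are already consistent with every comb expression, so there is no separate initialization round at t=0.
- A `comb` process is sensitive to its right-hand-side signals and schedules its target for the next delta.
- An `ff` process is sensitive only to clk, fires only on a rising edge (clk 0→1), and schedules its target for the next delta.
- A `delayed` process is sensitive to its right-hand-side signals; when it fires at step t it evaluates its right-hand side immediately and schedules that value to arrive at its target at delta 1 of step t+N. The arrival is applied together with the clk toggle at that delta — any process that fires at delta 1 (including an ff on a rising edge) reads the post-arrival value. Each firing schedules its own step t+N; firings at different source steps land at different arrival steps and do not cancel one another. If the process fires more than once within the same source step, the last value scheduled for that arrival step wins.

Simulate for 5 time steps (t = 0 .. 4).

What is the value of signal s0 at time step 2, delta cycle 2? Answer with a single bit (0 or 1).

0

[bits: s0,s3,s1,s2,clk]
t=0: Δ0=10110 Δ1=10111 Δ2=00111 Δ3=01111 | 3Δ
t=1: Δ0=01111 Δ1=01110 | 1Δ
t=2: Δ0=01110 Δ1=01101 Δ2=00101 | 2Δ
t=3: Δ0=00101 Δ1=00100 | 1Δ
t=4: Δ0=00100 Δ1=00101 | 1Δ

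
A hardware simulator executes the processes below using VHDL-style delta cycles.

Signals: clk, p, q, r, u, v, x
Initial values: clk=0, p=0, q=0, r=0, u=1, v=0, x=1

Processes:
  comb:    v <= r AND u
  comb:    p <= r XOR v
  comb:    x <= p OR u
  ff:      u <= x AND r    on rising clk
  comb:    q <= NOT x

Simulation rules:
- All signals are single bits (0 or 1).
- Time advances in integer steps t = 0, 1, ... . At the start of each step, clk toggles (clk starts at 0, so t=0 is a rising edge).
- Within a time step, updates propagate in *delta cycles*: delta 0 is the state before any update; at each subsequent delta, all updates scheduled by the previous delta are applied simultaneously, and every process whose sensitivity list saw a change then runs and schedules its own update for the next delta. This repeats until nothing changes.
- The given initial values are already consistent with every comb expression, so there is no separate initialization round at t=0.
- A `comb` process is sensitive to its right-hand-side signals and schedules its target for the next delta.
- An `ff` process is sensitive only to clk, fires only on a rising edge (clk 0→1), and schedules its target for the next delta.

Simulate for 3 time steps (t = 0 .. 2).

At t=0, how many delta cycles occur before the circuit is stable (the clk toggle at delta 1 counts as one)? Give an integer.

4

t0.Δ0 v=0 x=1 q=0 p=0 u=1 r=0 clk=0
t0.Δ1 v=0 x=1 q=0 p=0 u=1 r=0 clk=1
t0.Δ2 v=0 x=1 q=0 p=0 u=0 r=0 clk=1
t0.Δ3 v=0 x=0 q=0 p=0 u=0 r=0 clk=1
t0.Δ4 v=0 x=0 q=1 p=0 u=0 r=0 clk=1
t1.Δ0 v=0 x=0 q=1 p=0 u=0 r=0 clk=1
t1.Δ1 v=0 x=0 q=1 p=0 u=0 r=0 clk=0
t2.Δ0 v=0 x=0 q=1 p=0 u=0 r=0 clk=0
t2.Δ1 v=0 x=0 q=1 p=0 u=0 r=0 clk=1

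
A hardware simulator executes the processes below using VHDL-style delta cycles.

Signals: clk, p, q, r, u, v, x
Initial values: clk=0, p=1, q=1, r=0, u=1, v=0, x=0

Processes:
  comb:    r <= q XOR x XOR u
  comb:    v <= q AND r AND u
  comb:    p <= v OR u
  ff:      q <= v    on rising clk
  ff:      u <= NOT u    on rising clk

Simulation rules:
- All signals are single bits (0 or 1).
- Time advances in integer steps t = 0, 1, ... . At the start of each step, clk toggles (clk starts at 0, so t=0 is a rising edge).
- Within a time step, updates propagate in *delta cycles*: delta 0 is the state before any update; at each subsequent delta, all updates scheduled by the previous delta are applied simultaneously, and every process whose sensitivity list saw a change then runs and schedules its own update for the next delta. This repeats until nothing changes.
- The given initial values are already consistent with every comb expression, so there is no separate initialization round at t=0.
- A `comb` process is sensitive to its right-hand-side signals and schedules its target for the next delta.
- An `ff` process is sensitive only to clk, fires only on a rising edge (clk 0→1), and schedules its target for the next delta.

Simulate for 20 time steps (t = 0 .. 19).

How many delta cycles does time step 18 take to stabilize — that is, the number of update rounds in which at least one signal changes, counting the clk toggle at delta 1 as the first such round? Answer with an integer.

t=0 Δ0: p=1 r=0 clk=0 u=1 x=0 q=1 v=0
  Δ1: clk:0→1
  Δ2: u:1→0, q:1→0
  Δ3: p:1→0
  (3Δ to stable)
t=1 Δ0: p=0 r=0 clk=1 u=0 x=0 q=0 v=0
  Δ1: clk:1→0
  (1Δ to stable)
t=2 Δ0: p=0 r=0 clk=0 u=0 x=0 q=0 v=0
  Δ1: clk:0→1
  Δ2: u:0→1
  Δ3: p:0→1, r:0→1
  (3Δ to stable)
t=3 Δ0: p=1 r=1 clk=1 u=1 x=0 q=0 v=0
  Δ1: clk:1→0
  (1Δ to stable)
t=4 Δ0: p=1 r=1 clk=0 u=1 x=0 q=0 v=0
  Δ1: clk:0→1
  Δ2: u:1→0
  Δ3: p:1→0, r:1→0
  (3Δ to stable)
t=5 Δ0: p=0 r=0 clk=1 u=0 x=0 q=0 v=0
  Δ1: clk:1→0
  (1Δ to stable)
t=6 Δ0: p=0 r=0 clk=0 u=0 x=0 q=0 v=0
  Δ1: clk:0→1
  Δ2: u:0→1
  Δ3: p:0→1, r:0→1
  (3Δ to stable)
t=7 Δ0: p=1 r=1 clk=1 u=1 x=0 q=0 v=0
  Δ1: clk:1→0
  (1Δ to stable)
t=8 Δ0: p=1 r=1 clk=0 u=1 x=0 q=0 v=0
  Δ1: clk:0→1
  Δ2: u:1→0
  Δ3: p:1→0, r:1→0
  (3Δ to stable)
t=9 Δ0: p=0 r=0 clk=1 u=0 x=0 q=0 v=0
  Δ1: clk:1→0
  (1Δ to stable)
t=10 Δ0: p=0 r=0 clk=0 u=0 x=0 q=0 v=0
  Δ1: clk:0→1
  Δ2: u:0→1
  Δ3: p:0→1, r:0→1
  (3Δ to stable)
t=11 Δ0: p=1 r=1 clk=1 u=1 x=0 q=0 v=0
  Δ1: clk:1→0
  (1Δ to stable)
t=12 Δ0: p=1 r=1 clk=0 u=1 x=0 q=0 v=0
  Δ1: clk:0→1
  Δ2: u:1→0
  Δ3: p:1→0, r:1→0
  (3Δ to stable)
t=13 Δ0: p=0 r=0 clk=1 u=0 x=0 q=0 v=0
  Δ1: clk:1→0
  (1Δ to stable)
t=14 Δ0: p=0 r=0 clk=0 u=0 x=0 q=0 v=0
  Δ1: clk:0→1
  Δ2: u:0→1
  Δ3: p:0→1, r:0→1
  (3Δ to stable)
t=15 Δ0: p=1 r=1 clk=1 u=1 x=0 q=0 v=0
  Δ1: clk:1→0
  (1Δ to stable)
t=16 Δ0: p=1 r=1 clk=0 u=1 x=0 q=0 v=0
  Δ1: clk:0→1
  Δ2: u:1→0
  Δ3: p:1→0, r:1→0
  (3Δ to stable)
t=17 Δ0: p=0 r=0 clk=1 u=0 x=0 q=0 v=0
  Δ1: clk:1→0
  (1Δ to stable)
t=18 Δ0: p=0 r=0 clk=0 u=0 x=0 q=0 v=0
  Δ1: clk:0→1
  Δ2: u:0→1
  Δ3: p:0→1, r:0→1
  (3Δ to stable)
t=19 Δ0: p=1 r=1 clk=1 u=1 x=0 q=0 v=0
  Δ1: clk:1→0
  (1Δ to stable)

3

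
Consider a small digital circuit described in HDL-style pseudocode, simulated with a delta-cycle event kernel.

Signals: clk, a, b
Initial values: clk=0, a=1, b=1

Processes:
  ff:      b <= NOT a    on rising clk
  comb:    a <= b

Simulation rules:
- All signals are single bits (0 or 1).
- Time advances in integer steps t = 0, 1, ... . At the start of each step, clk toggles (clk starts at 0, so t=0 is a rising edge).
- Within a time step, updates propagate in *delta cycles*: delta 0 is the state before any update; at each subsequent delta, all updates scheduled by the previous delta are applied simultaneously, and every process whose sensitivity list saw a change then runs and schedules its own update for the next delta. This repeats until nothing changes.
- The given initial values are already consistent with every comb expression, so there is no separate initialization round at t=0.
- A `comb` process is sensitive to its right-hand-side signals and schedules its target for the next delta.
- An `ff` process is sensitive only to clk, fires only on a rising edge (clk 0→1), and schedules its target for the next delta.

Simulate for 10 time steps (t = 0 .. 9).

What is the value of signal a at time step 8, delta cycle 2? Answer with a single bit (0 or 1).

t=0 Δ0: b=1 clk=0 a=1
  Δ1: clk:0→1
  Δ2: b:1→0
  Δ3: a:1→0
  (3Δ to stable)
t=1 Δ0: b=0 clk=1 a=0
  Δ1: clk:1→0
  (1Δ to stable)
t=2 Δ0: b=0 clk=0 a=0
  Δ1: clk:0→1
  Δ2: b:0→1
  Δ3: a:0→1
  (3Δ to stable)
t=3 Δ0: b=1 clk=1 a=1
  Δ1: clk:1→0
  (1Δ to stable)
t=4 Δ0: b=1 clk=0 a=1
  Δ1: clk:0→1
  Δ2: b:1→0
  Δ3: a:1→0
  (3Δ to stable)
t=5 Δ0: b=0 clk=1 a=0
  Δ1: clk:1→0
  (1Δ to stable)
t=6 Δ0: b=0 clk=0 a=0
  Δ1: clk:0→1
  Δ2: b:0→1
  Δ3: a:0→1
  (3Δ to stable)
t=7 Δ0: b=1 clk=1 a=1
  Δ1: clk:1→0
  (1Δ to stable)
t=8 Δ0: b=1 clk=0 a=1
  Δ1: clk:0→1
  Δ2: b:1→0
  Δ3: a:1→0
  (3Δ to stable)
t=9 Δ0: b=0 clk=1 a=0
  Δ1: clk:1→0
  (1Δ to stable)

1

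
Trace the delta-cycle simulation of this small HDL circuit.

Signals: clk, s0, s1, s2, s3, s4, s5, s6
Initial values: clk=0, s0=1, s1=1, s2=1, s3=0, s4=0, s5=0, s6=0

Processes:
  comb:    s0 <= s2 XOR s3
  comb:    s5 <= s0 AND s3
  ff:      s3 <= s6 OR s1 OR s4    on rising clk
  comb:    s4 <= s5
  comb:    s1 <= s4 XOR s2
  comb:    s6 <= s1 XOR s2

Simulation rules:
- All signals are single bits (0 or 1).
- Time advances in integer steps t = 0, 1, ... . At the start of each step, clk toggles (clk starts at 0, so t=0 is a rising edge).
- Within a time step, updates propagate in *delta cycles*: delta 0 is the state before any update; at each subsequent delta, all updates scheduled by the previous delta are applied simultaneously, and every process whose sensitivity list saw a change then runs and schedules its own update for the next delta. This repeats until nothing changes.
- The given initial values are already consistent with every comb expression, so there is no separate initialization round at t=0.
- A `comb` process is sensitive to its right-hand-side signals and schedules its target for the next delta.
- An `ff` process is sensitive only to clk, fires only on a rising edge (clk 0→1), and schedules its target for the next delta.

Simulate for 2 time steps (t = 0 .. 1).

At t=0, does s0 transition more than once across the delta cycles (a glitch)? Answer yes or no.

no

t0.Δ0 s4=0 s6=0 s3=0 s0=1 clk=0 s2=1 s5=0 s1=1
t0.Δ1 s4=0 s6=0 s3=0 s0=1 clk=1 s2=1 s5=0 s1=1
t0.Δ2 s4=0 s6=0 s3=1 s0=1 clk=1 s2=1 s5=0 s1=1
t0.Δ3 s4=0 s6=0 s3=1 s0=0 clk=1 s2=1 s5=1 s1=1
t0.Δ4 s4=1 s6=0 s3=1 s0=0 clk=1 s2=1 s5=0 s1=1
t0.Δ5 s4=0 s6=0 s3=1 s0=0 clk=1 s2=1 s5=0 s1=0
t0.Δ6 s4=0 s6=1 s3=1 s0=0 clk=1 s2=1 s5=0 s1=1
t0.Δ7 s4=0 s6=0 s3=1 s0=0 clk=1 s2=1 s5=0 s1=1
t1.Δ0 s4=0 s6=0 s3=1 s0=0 clk=1 s2=1 s5=0 s1=1
t1.Δ1 s4=0 s6=0 s3=1 s0=0 clk=0 s2=1 s5=0 s1=1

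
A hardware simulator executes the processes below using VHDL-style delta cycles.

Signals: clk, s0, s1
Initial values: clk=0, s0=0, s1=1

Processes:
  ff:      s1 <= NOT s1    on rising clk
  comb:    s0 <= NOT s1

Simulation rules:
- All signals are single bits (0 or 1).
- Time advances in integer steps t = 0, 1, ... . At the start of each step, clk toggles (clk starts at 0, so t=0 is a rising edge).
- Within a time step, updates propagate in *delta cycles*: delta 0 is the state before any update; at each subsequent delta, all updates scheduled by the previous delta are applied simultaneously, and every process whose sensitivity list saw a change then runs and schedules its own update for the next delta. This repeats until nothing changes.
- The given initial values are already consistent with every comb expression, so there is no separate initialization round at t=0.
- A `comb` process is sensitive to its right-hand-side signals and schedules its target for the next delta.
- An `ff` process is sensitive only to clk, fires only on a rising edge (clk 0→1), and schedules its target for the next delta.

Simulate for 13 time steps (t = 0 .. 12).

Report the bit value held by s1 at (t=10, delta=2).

1

[bits: s0,s1,clk]
t=0: Δ0=010 Δ1=011 Δ2=001 Δ3=101 | 3Δ
t=1: Δ0=101 Δ1=100 | 1Δ
t=2: Δ0=100 Δ1=101 Δ2=111 Δ3=011 | 3Δ
t=3: Δ0=011 Δ1=010 | 1Δ
t=4: Δ0=010 Δ1=011 Δ2=001 Δ3=101 | 3Δ
t=5: Δ0=101 Δ1=100 | 1Δ
t=6: Δ0=100 Δ1=101 Δ2=111 Δ3=011 | 3Δ
t=7: Δ0=011 Δ1=010 | 1Δ
t=8: Δ0=010 Δ1=011 Δ2=001 Δ3=101 | 3Δ
t=9: Δ0=101 Δ1=100 | 1Δ
t=10: Δ0=100 Δ1=101 Δ2=111 Δ3=011 | 3Δ
t=11: Δ0=011 Δ1=010 | 1Δ
t=12: Δ0=010 Δ1=011 Δ2=001 Δ3=101 | 3Δ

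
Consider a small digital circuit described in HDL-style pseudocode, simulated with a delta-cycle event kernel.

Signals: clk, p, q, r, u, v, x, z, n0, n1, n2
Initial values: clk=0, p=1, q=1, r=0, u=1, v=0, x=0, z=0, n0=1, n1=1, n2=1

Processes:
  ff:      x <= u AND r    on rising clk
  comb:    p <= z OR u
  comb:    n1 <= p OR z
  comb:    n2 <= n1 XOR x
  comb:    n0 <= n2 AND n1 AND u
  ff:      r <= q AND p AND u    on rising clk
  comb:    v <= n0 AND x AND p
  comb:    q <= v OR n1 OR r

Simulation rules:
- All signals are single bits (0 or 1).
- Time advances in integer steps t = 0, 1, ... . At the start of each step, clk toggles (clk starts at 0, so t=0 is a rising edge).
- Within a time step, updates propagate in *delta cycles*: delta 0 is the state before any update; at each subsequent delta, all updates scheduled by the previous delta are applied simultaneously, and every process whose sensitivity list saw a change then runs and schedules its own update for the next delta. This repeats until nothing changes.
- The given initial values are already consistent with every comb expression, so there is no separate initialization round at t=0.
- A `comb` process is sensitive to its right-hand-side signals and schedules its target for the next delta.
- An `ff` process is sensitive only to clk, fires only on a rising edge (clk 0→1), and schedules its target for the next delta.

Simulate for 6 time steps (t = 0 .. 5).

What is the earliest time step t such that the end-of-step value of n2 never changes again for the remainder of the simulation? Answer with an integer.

t0.Δ0 x=0 z=0 v=0 u=1 r=0 n2=1 p=1 n1=1 q=1 n0=1 clk=0
t0.Δ1 x=0 z=0 v=0 u=1 r=0 n2=1 p=1 n1=1 q=1 n0=1 clk=1
t0.Δ2 x=0 z=0 v=0 u=1 r=1 n2=1 p=1 n1=1 q=1 n0=1 clk=1
t1.Δ0 x=0 z=0 v=0 u=1 r=1 n2=1 p=1 n1=1 q=1 n0=1 clk=1
t1.Δ1 x=0 z=0 v=0 u=1 r=1 n2=1 p=1 n1=1 q=1 n0=1 clk=0
t2.Δ0 x=0 z=0 v=0 u=1 r=1 n2=1 p=1 n1=1 q=1 n0=1 clk=0
t2.Δ1 x=0 z=0 v=0 u=1 r=1 n2=1 p=1 n1=1 q=1 n0=1 clk=1
t2.Δ2 x=1 z=0 v=0 u=1 r=1 n2=1 p=1 n1=1 q=1 n0=1 clk=1
t2.Δ3 x=1 z=0 v=1 u=1 r=1 n2=0 p=1 n1=1 q=1 n0=1 clk=1
t2.Δ4 x=1 z=0 v=1 u=1 r=1 n2=0 p=1 n1=1 q=1 n0=0 clk=1
t2.Δ5 x=1 z=0 v=0 u=1 r=1 n2=0 p=1 n1=1 q=1 n0=0 clk=1
t3.Δ0 x=1 z=0 v=0 u=1 r=1 n2=0 p=1 n1=1 q=1 n0=0 clk=1
t3.Δ1 x=1 z=0 v=0 u=1 r=1 n2=0 p=1 n1=1 q=1 n0=0 clk=0
t4.Δ0 x=1 z=0 v=0 u=1 r=1 n2=0 p=1 n1=1 q=1 n0=0 clk=0
t4.Δ1 x=1 z=0 v=0 u=1 r=1 n2=0 p=1 n1=1 q=1 n0=0 clk=1
t5.Δ0 x=1 z=0 v=0 u=1 r=1 n2=0 p=1 n1=1 q=1 n0=0 clk=1
t5.Δ1 x=1 z=0 v=0 u=1 r=1 n2=0 p=1 n1=1 q=1 n0=0 clk=0

2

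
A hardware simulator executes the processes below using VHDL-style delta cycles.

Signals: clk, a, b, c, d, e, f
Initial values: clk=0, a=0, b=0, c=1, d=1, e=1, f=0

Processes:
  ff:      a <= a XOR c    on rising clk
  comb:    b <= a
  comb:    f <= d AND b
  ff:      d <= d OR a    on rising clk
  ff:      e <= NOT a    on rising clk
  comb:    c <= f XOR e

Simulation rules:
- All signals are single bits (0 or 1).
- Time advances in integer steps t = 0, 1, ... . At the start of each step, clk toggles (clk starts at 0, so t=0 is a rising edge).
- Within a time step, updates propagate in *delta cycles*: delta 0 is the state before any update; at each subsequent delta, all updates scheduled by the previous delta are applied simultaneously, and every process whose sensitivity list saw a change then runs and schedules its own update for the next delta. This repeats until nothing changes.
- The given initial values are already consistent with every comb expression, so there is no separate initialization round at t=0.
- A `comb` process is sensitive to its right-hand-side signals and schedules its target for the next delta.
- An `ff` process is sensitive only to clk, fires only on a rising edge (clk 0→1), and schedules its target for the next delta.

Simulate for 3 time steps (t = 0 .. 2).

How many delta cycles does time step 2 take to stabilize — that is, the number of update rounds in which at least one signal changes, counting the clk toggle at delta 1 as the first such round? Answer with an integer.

3

t0.Δ0 b=0 a=0 c=1 d=1 clk=0 f=0 e=1
t0.Δ1 b=0 a=0 c=1 d=1 clk=1 f=0 e=1
t0.Δ2 b=0 a=1 c=1 d=1 clk=1 f=0 e=1
t0.Δ3 b=1 a=1 c=1 d=1 clk=1 f=0 e=1
t0.Δ4 b=1 a=1 c=1 d=1 clk=1 f=1 e=1
t0.Δ5 b=1 a=1 c=0 d=1 clk=1 f=1 e=1
t1.Δ0 b=1 a=1 c=0 d=1 clk=1 f=1 e=1
t1.Δ1 b=1 a=1 c=0 d=1 clk=0 f=1 e=1
t2.Δ0 b=1 a=1 c=0 d=1 clk=0 f=1 e=1
t2.Δ1 b=1 a=1 c=0 d=1 clk=1 f=1 e=1
t2.Δ2 b=1 a=1 c=0 d=1 clk=1 f=1 e=0
t2.Δ3 b=1 a=1 c=1 d=1 clk=1 f=1 e=0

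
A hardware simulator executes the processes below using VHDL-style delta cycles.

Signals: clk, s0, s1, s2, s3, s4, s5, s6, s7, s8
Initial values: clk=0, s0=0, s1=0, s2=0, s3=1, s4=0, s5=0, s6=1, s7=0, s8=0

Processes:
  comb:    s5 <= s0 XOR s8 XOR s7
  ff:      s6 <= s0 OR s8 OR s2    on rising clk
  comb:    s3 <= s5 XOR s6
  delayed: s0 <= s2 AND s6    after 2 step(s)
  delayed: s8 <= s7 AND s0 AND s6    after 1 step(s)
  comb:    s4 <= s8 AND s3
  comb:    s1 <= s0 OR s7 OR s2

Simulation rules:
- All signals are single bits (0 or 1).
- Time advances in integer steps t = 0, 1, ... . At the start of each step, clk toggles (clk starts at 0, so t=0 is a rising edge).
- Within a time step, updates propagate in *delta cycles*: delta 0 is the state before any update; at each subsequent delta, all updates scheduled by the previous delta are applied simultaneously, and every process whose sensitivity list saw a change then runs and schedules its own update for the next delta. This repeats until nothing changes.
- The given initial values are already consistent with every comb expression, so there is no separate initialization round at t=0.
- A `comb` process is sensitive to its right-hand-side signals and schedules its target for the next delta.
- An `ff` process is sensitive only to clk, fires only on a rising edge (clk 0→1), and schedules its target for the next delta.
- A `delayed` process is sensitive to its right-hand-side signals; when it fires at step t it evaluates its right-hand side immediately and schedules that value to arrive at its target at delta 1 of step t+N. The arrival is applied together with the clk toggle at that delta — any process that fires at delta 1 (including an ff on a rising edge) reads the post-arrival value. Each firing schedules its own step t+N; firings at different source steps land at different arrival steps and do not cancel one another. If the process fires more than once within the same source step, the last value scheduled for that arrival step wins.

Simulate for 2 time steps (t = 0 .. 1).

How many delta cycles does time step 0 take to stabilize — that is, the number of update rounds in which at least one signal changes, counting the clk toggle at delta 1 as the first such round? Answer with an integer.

t=0 Δ0: s6=1 s5=0 s0=0 s3=1 s1=0 s8=0 clk=0 s4=0 s2=0 s7=0
  Δ1: clk:0→1
  Δ2: s6:1→0
  Δ3: s3:1→0
  (3Δ to stable)
t=1 Δ0: s6=0 s5=0 s0=0 s3=0 s1=0 s8=0 clk=1 s4=0 s2=0 s7=0
  Δ1: clk:1→0
  (1Δ to stable)

3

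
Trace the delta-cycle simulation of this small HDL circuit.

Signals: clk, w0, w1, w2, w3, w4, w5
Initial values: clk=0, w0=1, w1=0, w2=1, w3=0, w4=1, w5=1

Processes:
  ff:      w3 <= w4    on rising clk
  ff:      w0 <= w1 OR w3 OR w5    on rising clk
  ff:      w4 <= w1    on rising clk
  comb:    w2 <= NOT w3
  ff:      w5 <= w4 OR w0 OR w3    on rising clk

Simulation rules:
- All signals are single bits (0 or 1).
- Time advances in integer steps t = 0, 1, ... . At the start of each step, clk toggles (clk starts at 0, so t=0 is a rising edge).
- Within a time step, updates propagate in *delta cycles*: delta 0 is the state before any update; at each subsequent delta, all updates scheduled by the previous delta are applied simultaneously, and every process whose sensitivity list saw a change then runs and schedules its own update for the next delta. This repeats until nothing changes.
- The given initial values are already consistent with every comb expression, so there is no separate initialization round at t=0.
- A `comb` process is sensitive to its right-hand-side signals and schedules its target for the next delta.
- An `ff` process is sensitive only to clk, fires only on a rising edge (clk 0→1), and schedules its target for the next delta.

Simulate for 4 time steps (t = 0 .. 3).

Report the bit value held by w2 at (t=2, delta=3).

1

[bits: w5,w4,clk,w2,w0,w1,w3]
t=0: Δ0=1101100 Δ1=1111100 Δ2=1011101 Δ3=1010101 | 3Δ
t=1: Δ0=1010101 Δ1=1000101 | 1Δ
t=2: Δ0=1000101 Δ1=1010101 Δ2=1010100 Δ3=1011100 | 3Δ
t=3: Δ0=1011100 Δ1=1001100 | 1Δ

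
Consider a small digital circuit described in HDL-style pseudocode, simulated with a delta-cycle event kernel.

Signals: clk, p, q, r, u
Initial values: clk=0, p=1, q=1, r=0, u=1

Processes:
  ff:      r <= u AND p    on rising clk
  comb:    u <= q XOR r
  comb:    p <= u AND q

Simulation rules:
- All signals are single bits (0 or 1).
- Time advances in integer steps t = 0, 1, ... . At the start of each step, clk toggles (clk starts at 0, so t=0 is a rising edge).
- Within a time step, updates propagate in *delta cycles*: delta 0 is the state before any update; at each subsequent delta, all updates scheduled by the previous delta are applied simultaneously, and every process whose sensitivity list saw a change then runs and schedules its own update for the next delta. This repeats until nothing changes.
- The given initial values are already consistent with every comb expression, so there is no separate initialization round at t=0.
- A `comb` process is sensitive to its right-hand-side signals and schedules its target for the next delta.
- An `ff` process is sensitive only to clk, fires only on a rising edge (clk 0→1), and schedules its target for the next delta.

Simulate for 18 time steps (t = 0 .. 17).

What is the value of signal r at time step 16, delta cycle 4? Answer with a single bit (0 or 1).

t=0 Δ0: r=0 p=1 u=1 clk=0 q=1
  Δ1: clk:0→1
  Δ2: r:0→1
  Δ3: u:1→0
  Δ4: p:1→0
  (4Δ to stable)
t=1 Δ0: r=1 p=0 u=0 clk=1 q=1
  Δ1: clk:1→0
  (1Δ to stable)
t=2 Δ0: r=1 p=0 u=0 clk=0 q=1
  Δ1: clk:0→1
  Δ2: r:1→0
  Δ3: u:0→1
  Δ4: p:0→1
  (4Δ to stable)
t=3 Δ0: r=0 p=1 u=1 clk=1 q=1
  Δ1: clk:1→0
  (1Δ to stable)
t=4 Δ0: r=0 p=1 u=1 clk=0 q=1
  Δ1: clk:0→1
  Δ2: r:0→1
  Δ3: u:1→0
  Δ4: p:1→0
  (4Δ to stable)
t=5 Δ0: r=1 p=0 u=0 clk=1 q=1
  Δ1: clk:1→0
  (1Δ to stable)
t=6 Δ0: r=1 p=0 u=0 clk=0 q=1
  Δ1: clk:0→1
  Δ2: r:1→0
  Δ3: u:0→1
  Δ4: p:0→1
  (4Δ to stable)
t=7 Δ0: r=0 p=1 u=1 clk=1 q=1
  Δ1: clk:1→0
  (1Δ to stable)
t=8 Δ0: r=0 p=1 u=1 clk=0 q=1
  Δ1: clk:0→1
  Δ2: r:0→1
  Δ3: u:1→0
  Δ4: p:1→0
  (4Δ to stable)
t=9 Δ0: r=1 p=0 u=0 clk=1 q=1
  Δ1: clk:1→0
  (1Δ to stable)
t=10 Δ0: r=1 p=0 u=0 clk=0 q=1
  Δ1: clk:0→1
  Δ2: r:1→0
  Δ3: u:0→1
  Δ4: p:0→1
  (4Δ to stable)
t=11 Δ0: r=0 p=1 u=1 clk=1 q=1
  Δ1: clk:1→0
  (1Δ to stable)
t=12 Δ0: r=0 p=1 u=1 clk=0 q=1
  Δ1: clk:0→1
  Δ2: r:0→1
  Δ3: u:1→0
  Δ4: p:1→0
  (4Δ to stable)
t=13 Δ0: r=1 p=0 u=0 clk=1 q=1
  Δ1: clk:1→0
  (1Δ to stable)
t=14 Δ0: r=1 p=0 u=0 clk=0 q=1
  Δ1: clk:0→1
  Δ2: r:1→0
  Δ3: u:0→1
  Δ4: p:0→1
  (4Δ to stable)
t=15 Δ0: r=0 p=1 u=1 clk=1 q=1
  Δ1: clk:1→0
  (1Δ to stable)
t=16 Δ0: r=0 p=1 u=1 clk=0 q=1
  Δ1: clk:0→1
  Δ2: r:0→1
  Δ3: u:1→0
  Δ4: p:1→0
  (4Δ to stable)
t=17 Δ0: r=1 p=0 u=0 clk=1 q=1
  Δ1: clk:1→0
  (1Δ to stable)

1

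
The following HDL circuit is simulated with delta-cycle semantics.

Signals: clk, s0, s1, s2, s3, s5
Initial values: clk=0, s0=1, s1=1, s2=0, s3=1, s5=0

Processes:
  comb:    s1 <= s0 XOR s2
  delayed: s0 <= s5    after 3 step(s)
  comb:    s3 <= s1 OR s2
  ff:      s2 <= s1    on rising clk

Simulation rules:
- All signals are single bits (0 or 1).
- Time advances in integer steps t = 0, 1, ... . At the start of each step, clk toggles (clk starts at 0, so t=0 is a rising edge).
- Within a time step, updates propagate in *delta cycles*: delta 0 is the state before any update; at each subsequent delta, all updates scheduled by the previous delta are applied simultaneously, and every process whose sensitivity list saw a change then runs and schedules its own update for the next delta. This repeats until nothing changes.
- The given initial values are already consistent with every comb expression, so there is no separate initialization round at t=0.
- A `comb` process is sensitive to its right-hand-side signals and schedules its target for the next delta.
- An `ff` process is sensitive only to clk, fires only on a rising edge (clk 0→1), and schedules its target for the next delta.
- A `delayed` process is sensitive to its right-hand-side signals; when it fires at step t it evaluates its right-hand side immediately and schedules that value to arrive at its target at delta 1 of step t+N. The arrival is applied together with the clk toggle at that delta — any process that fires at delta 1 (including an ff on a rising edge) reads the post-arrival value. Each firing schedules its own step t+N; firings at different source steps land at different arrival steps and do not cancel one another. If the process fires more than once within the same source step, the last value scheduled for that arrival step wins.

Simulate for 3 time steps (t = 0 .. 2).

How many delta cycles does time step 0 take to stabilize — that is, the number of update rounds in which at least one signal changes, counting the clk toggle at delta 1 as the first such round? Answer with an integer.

[bits: s0,s5,s1,s3,s2,clk]
t=0: Δ0=101100 Δ1=101101 Δ2=101111 Δ3=100111 | 3Δ
t=1: Δ0=100111 Δ1=100110 | 1Δ
t=2: Δ0=100110 Δ1=100111 Δ2=100101 Δ3=101001 Δ4=101101 | 4Δ

3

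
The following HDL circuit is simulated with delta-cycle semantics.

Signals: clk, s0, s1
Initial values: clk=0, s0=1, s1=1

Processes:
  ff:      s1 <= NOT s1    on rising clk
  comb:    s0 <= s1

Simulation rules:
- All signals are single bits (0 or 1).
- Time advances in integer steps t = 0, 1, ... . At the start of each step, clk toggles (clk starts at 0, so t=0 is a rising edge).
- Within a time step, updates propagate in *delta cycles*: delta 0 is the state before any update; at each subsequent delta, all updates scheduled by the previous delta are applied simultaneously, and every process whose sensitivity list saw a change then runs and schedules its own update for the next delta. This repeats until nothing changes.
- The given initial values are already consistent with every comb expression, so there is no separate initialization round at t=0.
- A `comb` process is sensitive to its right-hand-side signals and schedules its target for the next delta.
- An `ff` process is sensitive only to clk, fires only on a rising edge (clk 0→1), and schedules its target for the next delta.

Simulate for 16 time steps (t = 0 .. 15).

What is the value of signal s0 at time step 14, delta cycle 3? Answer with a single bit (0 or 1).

1

t0.Δ0 s0=1 s1=1 clk=0
t0.Δ1 s0=1 s1=1 clk=1
t0.Δ2 s0=1 s1=0 clk=1
t0.Δ3 s0=0 s1=0 clk=1
t1.Δ0 s0=0 s1=0 clk=1
t1.Δ1 s0=0 s1=0 clk=0
t2.Δ0 s0=0 s1=0 clk=0
t2.Δ1 s0=0 s1=0 clk=1
t2.Δ2 s0=0 s1=1 clk=1
t2.Δ3 s0=1 s1=1 clk=1
t3.Δ0 s0=1 s1=1 clk=1
t3.Δ1 s0=1 s1=1 clk=0
t4.Δ0 s0=1 s1=1 clk=0
t4.Δ1 s0=1 s1=1 clk=1
t4.Δ2 s0=1 s1=0 clk=1
t4.Δ3 s0=0 s1=0 clk=1
t5.Δ0 s0=0 s1=0 clk=1
t5.Δ1 s0=0 s1=0 clk=0
t6.Δ0 s0=0 s1=0 clk=0
t6.Δ1 s0=0 s1=0 clk=1
t6.Δ2 s0=0 s1=1 clk=1
t6.Δ3 s0=1 s1=1 clk=1
t7.Δ0 s0=1 s1=1 clk=1
t7.Δ1 s0=1 s1=1 clk=0
t8.Δ0 s0=1 s1=1 clk=0
t8.Δ1 s0=1 s1=1 clk=1
t8.Δ2 s0=1 s1=0 clk=1
t8.Δ3 s0=0 s1=0 clk=1
t9.Δ0 s0=0 s1=0 clk=1
t9.Δ1 s0=0 s1=0 clk=0
t10.Δ0 s0=0 s1=0 clk=0
t10.Δ1 s0=0 s1=0 clk=1
t10.Δ2 s0=0 s1=1 clk=1
t10.Δ3 s0=1 s1=1 clk=1
t11.Δ0 s0=1 s1=1 clk=1
t11.Δ1 s0=1 s1=1 clk=0
t12.Δ0 s0=1 s1=1 clk=0
t12.Δ1 s0=1 s1=1 clk=1
t12.Δ2 s0=1 s1=0 clk=1
t12.Δ3 s0=0 s1=0 clk=1
t13.Δ0 s0=0 s1=0 clk=1
t13.Δ1 s0=0 s1=0 clk=0
t14.Δ0 s0=0 s1=0 clk=0
t14.Δ1 s0=0 s1=0 clk=1
t14.Δ2 s0=0 s1=1 clk=1
t14.Δ3 s0=1 s1=1 clk=1
t15.Δ0 s0=1 s1=1 clk=1
t15.Δ1 s0=1 s1=1 clk=0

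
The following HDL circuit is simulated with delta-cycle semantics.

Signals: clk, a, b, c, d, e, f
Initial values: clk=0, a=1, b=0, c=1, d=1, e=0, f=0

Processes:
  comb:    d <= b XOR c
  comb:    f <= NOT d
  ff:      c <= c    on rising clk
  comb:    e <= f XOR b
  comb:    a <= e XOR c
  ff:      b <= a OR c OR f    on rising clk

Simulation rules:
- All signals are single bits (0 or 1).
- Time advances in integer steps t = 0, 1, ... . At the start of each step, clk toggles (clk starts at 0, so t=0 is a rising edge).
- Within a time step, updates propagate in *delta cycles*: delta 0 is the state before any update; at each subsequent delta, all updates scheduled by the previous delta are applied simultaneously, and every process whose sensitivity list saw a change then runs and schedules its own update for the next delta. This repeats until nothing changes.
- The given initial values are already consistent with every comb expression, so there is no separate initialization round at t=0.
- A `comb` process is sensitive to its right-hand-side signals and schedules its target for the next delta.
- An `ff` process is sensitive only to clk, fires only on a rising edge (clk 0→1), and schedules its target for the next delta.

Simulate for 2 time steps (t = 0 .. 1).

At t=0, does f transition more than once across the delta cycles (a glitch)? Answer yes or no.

no

t0.Δ0 f=0 a=1 e=0 c=1 d=1 b=0 clk=0
t0.Δ1 f=0 a=1 e=0 c=1 d=1 b=0 clk=1
t0.Δ2 f=0 a=1 e=0 c=1 d=1 b=1 clk=1
t0.Δ3 f=0 a=1 e=1 c=1 d=0 b=1 clk=1
t0.Δ4 f=1 a=0 e=1 c=1 d=0 b=1 clk=1
t0.Δ5 f=1 a=0 e=0 c=1 d=0 b=1 clk=1
t0.Δ6 f=1 a=1 e=0 c=1 d=0 b=1 clk=1
t1.Δ0 f=1 a=1 e=0 c=1 d=0 b=1 clk=1
t1.Δ1 f=1 a=1 e=0 c=1 d=0 b=1 clk=0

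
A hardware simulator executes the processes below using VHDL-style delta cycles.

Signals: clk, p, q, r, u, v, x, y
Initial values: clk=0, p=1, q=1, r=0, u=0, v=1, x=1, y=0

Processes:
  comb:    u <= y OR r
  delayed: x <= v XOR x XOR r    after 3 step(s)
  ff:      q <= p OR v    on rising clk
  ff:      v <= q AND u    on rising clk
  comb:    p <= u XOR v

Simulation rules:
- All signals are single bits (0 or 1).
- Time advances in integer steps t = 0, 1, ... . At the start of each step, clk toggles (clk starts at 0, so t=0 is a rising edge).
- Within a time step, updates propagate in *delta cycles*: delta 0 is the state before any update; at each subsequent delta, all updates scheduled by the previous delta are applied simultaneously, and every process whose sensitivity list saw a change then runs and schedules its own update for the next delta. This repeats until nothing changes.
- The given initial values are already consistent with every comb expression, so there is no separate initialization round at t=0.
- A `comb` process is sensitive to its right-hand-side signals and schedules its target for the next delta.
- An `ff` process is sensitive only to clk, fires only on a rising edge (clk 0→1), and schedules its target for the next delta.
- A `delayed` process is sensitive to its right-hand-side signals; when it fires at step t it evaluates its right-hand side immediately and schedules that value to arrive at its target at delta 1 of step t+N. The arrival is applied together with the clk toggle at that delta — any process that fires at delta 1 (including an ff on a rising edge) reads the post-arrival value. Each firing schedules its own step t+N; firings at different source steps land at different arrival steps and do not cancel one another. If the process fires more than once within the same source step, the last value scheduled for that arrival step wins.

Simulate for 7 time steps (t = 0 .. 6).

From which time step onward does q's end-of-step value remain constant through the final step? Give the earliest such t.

2

t=0 Δ0: q=1 r=0 y=0 p=1 v=1 u=0 clk=0 x=1
  Δ1: clk:0→1
  Δ2: v:1→0
  Δ3: p:1→0
  (3Δ to stable)
t=1 Δ0: q=1 r=0 y=0 p=0 v=0 u=0 clk=1 x=1
  Δ1: clk:1→0
  (1Δ to stable)
t=2 Δ0: q=1 r=0 y=0 p=0 v=0 u=0 clk=0 x=1
  Δ1: clk:0→1
  Δ2: q:1→0
  (2Δ to stable)
t=3 Δ0: q=0 r=0 y=0 p=0 v=0 u=0 clk=1 x=1
  Δ1: clk:1→0
  (1Δ to stable)
t=4 Δ0: q=0 r=0 y=0 p=0 v=0 u=0 clk=0 x=1
  Δ1: clk:0→1
  (1Δ to stable)
t=5 Δ0: q=0 r=0 y=0 p=0 v=0 u=0 clk=1 x=1
  Δ1: clk:1→0
  (1Δ to stable)
t=6 Δ0: q=0 r=0 y=0 p=0 v=0 u=0 clk=0 x=1
  Δ1: clk:0→1
  (1Δ to stable)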